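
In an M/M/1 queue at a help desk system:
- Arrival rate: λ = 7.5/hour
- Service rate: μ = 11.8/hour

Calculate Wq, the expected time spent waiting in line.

First, compute utilization: ρ = λ/μ = 7.5/11.8 = 0.6356
For M/M/1: Wq = λ/(μ(μ-λ))
Wq = 7.5/(11.8 × (11.8-7.5))
Wq = 7.5/(11.8 × 4.30)
Wq = 0.1478 hours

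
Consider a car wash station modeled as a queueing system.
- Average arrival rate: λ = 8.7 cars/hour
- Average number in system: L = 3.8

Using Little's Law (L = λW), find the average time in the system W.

Little's Law: L = λW, so W = L/λ
W = 3.8/8.7 = 0.4368 hours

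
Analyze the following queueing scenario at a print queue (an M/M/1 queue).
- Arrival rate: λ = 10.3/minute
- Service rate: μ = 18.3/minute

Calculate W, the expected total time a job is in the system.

First, compute utilization: ρ = λ/μ = 10.3/18.3 = 0.5628
For M/M/1: W = 1/(μ-λ)
W = 1/(18.3-10.3) = 1/8.00
W = 0.1250 minutes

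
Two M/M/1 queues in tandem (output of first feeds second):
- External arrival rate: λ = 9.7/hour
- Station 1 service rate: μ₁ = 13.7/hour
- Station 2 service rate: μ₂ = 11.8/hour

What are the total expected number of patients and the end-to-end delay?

By Jackson's theorem, each station behaves as independent M/M/1.
Station 1: ρ₁ = 9.7/13.7 = 0.7080, L₁ = ρ₁/(1-ρ₁) = λ/(μ₁-λ) = 9.7/4.00 = 2.4250
Station 2: ρ₂ = 9.7/11.8 = 0.8220, L₂ = ρ₂/(1-ρ₂) = λ/(μ₂-λ) = 9.7/2.10 = 4.6190
Total: L = L₁ + L₂ = 2.4250 + 4.6190 = 7.0440
W = L/λ = 7.0440/9.7 = 0.7262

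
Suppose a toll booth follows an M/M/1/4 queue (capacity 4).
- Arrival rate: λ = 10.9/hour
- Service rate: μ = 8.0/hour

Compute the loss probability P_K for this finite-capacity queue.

ρ = λ/μ = 10.9/8.0 = 1.3625
P₀ = (1-ρ)/(1-ρ^(K+1)) = (1-1.3625)/(1-1.3625^5) = -0.3625/-3.6955 = 0.09809
P_K = P₀×ρ^K = 0.09809 × 1.3625^4 = 0.09809 × 3.4462 = 0.3380
Blocking probability = 33.80%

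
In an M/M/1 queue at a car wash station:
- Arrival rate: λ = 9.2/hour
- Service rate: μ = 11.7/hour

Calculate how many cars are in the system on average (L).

ρ = λ/μ = 9.2/11.7 = 0.7863
For M/M/1: L = λ/(μ-λ)
L = 9.2/(11.7-9.2) = 9.2/2.50
L = 3.6800 cars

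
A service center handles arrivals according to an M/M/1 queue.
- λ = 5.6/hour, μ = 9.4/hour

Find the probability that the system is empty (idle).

ρ = λ/μ = 5.6/9.4 = 0.5957
P(0) = 1 - ρ = 1 - 0.5957 = 0.4043
The server is idle 40.43% of the time.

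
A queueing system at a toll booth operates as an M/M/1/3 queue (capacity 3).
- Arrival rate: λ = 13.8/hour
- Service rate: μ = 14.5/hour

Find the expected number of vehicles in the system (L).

ρ = λ/μ = 13.8/14.5 = 0.951724
P₀ = (1-ρ)/(1-ρ^(K+1)) = (1-0.951724)/(1-0.951724^4) = 0.04828/0.1796 = 0.2688
P_K = P₀×ρ^K = 0.26885 × 0.951724^3 = 0.26885 × 0.86205 = 0.2318
L = ρ[1 - (K+1)ρ^K + Kρ^(K+1)] / [(1-ρ)(1-ρ^(K+1))]
L = 0.951724 × (1 - 4×0.8620512 + 3×0.8204348) / ((1 - 0.951724) × (1 - 0.8204348)) = 1.4382 vehicles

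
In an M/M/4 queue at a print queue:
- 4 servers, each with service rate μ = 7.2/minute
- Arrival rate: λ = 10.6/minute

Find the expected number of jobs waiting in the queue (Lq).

Traffic intensity: ρ = λ/(cμ) = 10.6/(4×7.2) = 0.3681
Since ρ = 0.3681 < 1, system is stable.
Offered load a = λ/μ = cρ = 10.6/7.2 = 1.4722
P₀ = [ Σₙ₌₀^3 aⁿ/n! + a^4/(4!(1-ρ)) ]⁻¹
Σ = a^0/0! + a^1/1! + a^2/2! + a^3/3! = 1.00000 + 1.47222 + 1.08372 + 0.531825 = 4.0878
a^4/(4!(1-ρ)) = 4.6978/(24 × 0.63194) = 0.3097
P₀ = 1/(4.0878 + 0.3097) = 0.2274
Lq = P₀·a^4·ρ / (4!(1-ρ)²) = 0.2274 × 4.6978 × 0.3681 / (24 × 0.3994) = 0.04102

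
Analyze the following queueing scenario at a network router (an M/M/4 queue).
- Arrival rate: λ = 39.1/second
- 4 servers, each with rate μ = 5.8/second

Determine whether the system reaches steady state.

Stability requires ρ = λ/(cμ) < 1
ρ = 39.1/(4 × 5.8) = 39.1/23.20 = 1.6853
Since 1.6853 ≥ 1, the system is UNSTABLE.
Need c > λ/μ = 39.1/5.8 = 6.74.
Minimum servers needed: c = 7.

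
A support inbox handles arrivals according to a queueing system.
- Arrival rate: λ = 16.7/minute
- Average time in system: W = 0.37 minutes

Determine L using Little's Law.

Little's Law: L = λW
L = 16.7 × 0.37 = 6.1790 emails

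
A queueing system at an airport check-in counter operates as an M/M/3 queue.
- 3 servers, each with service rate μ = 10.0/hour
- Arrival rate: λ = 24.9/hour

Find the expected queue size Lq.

Traffic intensity: ρ = λ/(cμ) = 24.9/(3×10.0) = 0.8300
Since ρ = 0.8300 < 1, system is stable.
Offered load a = λ/μ = cρ = 24.9/10.0 = 2.4900
P₀ = [ Σₙ₌₀^2 aⁿ/n! + a^3/(3!(1-ρ)) ]⁻¹
Σ = a^0/0! + a^1/1! + a^2/2! = 1.0000 + 2.4900 + 3.1000 = 6.5900
a^3/(3!(1-ρ)) = 15.4382/(6 × 0.1700) = 15.1355
P₀ = 1/(6.5900 + 15.1355) = 0.04603
Lq = P₀·a^3·ρ / (3!(1-ρ)²) = 0.046029 × 15.4382 × 0.83000 / (6 × 0.028900) = 3.4014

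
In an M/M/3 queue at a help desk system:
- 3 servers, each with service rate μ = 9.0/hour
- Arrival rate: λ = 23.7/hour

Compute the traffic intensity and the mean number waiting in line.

Traffic intensity: ρ = λ/(cμ) = 23.7/(3×9.0) = 0.8778
Since ρ = 0.8778 < 1, system is stable.
Offered load a = λ/μ = cρ = 23.7/9.0 = 2.6333
P₀ = [ Σₙ₌₀^2 aⁿ/n! + a^3/(3!(1-ρ)) ]⁻¹
Σ = a^0/0! + a^1/1! + a^2/2! = 1.00000 + 2.63333 + 3.46722 = 7.1006
a^3/(3!(1-ρ)) = 18.2607/(6 × 0.122222) = 24.9010
P₀ = 1/(7.1006 + 24.9010) = 0.03125
Lq = P₀·a^3·ρ / (3!(1-ρ)²) = 0.0312485 × 18.2607 × 0.877778 / (6 × 0.0149383) = 5.5883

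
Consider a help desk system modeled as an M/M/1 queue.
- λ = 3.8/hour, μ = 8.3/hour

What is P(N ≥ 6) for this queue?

ρ = λ/μ = 3.8/8.3 = 0.45783
P(N ≥ n) = ρⁿ
P(N ≥ 6) = 0.45783^6
P(N ≥ 6) = 0.009209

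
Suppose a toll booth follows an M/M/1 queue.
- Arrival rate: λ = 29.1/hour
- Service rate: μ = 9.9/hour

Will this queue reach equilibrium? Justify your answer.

Stability requires ρ = λ/(cμ) < 1
ρ = 29.1/(1 × 9.9) = 29.1/9.90 = 2.9394
Since 2.9394 ≥ 1, the system is UNSTABLE.
Queue grows without bound. Need μ > λ = 29.1.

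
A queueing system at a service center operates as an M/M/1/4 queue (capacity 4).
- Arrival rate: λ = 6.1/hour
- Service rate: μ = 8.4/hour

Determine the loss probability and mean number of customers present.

ρ = λ/μ = 6.1/8.4 = 0.7262
P₀ = (1-ρ)/(1-ρ^(K+1)) = (1-0.7262)/(1-0.7262^5) = 0.2738/0.7980 = 0.3431
P_K = P₀×ρ^K = 0.3431 × 0.7262^4 = 0.3431 × 0.2781 = 0.09542
Blocking probability P_4 = 0.09542 (9.54%)
L = ρ[1 - (K+1)ρ^K + Kρ^(K+1)] / [(1-ρ)(1-ρ^(K+1))]
L = 0.7262 × (1 - 5×0.27812 + 4×0.20197) / ((1 - 0.7262) × (1 - 0.20197)) = 1.3869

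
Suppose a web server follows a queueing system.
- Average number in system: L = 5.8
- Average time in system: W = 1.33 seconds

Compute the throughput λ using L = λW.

Little's Law: L = λW, so λ = L/W
λ = 5.8/1.33 = 4.3609 requests/second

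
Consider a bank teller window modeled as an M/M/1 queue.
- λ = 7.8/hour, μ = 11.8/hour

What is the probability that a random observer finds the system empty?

ρ = λ/μ = 7.8/11.8 = 0.6610
P(0) = 1 - ρ = 1 - 0.6610 = 0.3390
The server is idle 33.90% of the time.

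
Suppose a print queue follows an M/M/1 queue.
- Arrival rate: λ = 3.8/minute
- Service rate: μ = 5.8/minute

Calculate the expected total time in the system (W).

First, compute utilization: ρ = λ/μ = 3.8/5.8 = 0.6552
For M/M/1: W = 1/(μ-λ)
W = 1/(5.8-3.8) = 1/2.00
W = 0.5000 minutes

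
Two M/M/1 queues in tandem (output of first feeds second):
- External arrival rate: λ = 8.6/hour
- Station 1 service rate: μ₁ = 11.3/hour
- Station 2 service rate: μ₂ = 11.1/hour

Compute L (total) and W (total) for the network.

By Jackson's theorem, each station behaves as independent M/M/1.
Station 1: ρ₁ = 8.6/11.3 = 0.7611, L₁ = ρ₁/(1-ρ₁) = λ/(μ₁-λ) = 8.6/2.70 = 3.1852
Station 2: ρ₂ = 8.6/11.1 = 0.7748, L₂ = ρ₂/(1-ρ₂) = λ/(μ₂-λ) = 8.6/2.50 = 3.4400
Total: L = L₁ + L₂ = 3.1852 + 3.4400 = 6.6252
W = L/λ = 6.6252/8.6 = 0.7704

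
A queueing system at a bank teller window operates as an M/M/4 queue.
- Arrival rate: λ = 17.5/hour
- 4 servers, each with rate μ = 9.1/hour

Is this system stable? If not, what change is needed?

Stability requires ρ = λ/(cμ) < 1
ρ = 17.5/(4 × 9.1) = 17.5/36.40 = 0.4808
Since 0.4808 < 1, the system is STABLE.
The servers are busy 48.08% of the time.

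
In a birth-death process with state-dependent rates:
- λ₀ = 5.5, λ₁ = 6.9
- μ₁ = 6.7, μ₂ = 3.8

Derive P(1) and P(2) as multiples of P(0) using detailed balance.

Balance equations:
State 0: λ₀P₀ = μ₁P₁ → P₁ = (λ₀/μ₁)P₀ = (5.5/6.7)P₀ = 0.8209P₀
State 1: P₂ = (λ₀λ₁)/(μ₁μ₂)P₀ = (5.5×6.9)/(6.7×3.8)P₀ = 1.4906P₀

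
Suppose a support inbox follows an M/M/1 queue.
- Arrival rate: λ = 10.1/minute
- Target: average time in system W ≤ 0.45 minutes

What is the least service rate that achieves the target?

For M/M/1: W = 1/(μ-λ)
Need W ≤ 0.45, so 1/(μ-λ) ≤ 0.45
μ - λ ≥ 1/0.45 = 2.2222
μ ≥ 10.1 + 2.2222 = 12.3222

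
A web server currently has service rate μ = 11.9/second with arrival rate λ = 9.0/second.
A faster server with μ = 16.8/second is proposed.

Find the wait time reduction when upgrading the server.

System 1: ρ₁ = 9.0/11.9 = 0.7563, W₁ = 1/(11.9-9.0) = 0.3448
System 2: ρ₂ = 9.0/16.8 = 0.5357, W₂ = 1/(16.8-9.0) = 0.1282
Improvement: (W₁-W₂)/W₁ = (0.3448-0.1282)/0.3448 = 62.82%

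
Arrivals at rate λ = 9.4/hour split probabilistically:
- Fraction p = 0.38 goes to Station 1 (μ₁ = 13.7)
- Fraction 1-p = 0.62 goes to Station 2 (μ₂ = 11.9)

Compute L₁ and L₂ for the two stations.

Effective rates: λ₁ = 9.4×0.38 = 3.572, λ₂ = 9.4×0.62 = 5.828
Station 1: ρ₁ = 3.572/13.7 = 0.26073, L₁ = ρ₁/(1-ρ₁) = 0.26073/(1-0.26073) = 0.3527
Station 2: ρ₂ = 5.828/11.9 = 0.48975, L₂ = ρ₂/(1-ρ₂) = 0.48975/(1-0.48975) = 0.9598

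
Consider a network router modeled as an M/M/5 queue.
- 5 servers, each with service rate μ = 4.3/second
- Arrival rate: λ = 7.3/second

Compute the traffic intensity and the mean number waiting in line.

Traffic intensity: ρ = λ/(cμ) = 7.3/(5×4.3) = 0.3395
Since ρ = 0.3395 < 1, system is stable.
Offered load a = λ/μ = cρ = 7.3/4.3 = 1.6977
P₀ = [ Σₙ₌₀^4 aⁿ/n! + a^5/(5!(1-ρ)) ]⁻¹
Σ = a^0/0! + a^1/1! + a^2/2! + a^3/3! + a^4/4! = 1.0000 + 1.6977 + 1.4410 + 0.8155 + 0.3461 = 5.3003
a^5/(5!(1-ρ)) = 14.1017/(120 × 0.6605) = 0.1779
P₀ = 1/(5.3003 + 0.1779) = 0.1825
Lq = P₀·a^5·ρ / (5!(1-ρ)²) = 0.18254 × 14.1017 × 0.33953 / (120 × 0.43621) = 0.01670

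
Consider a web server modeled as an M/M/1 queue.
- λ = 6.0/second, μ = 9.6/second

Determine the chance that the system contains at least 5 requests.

ρ = λ/μ = 6.0/9.6 = 0.6250
P(N ≥ n) = ρⁿ
P(N ≥ 5) = 0.6250^5
P(N ≥ 5) = 0.09537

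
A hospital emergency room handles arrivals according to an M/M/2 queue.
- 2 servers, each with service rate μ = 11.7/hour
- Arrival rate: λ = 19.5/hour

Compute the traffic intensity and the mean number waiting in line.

Traffic intensity: ρ = λ/(cμ) = 19.5/(2×11.7) = 0.8333
Since ρ = 0.8333 < 1, system is stable.
Offered load a = λ/μ = cρ = 19.5/11.7 = 1.6667
P₀ = [ Σₙ₌₀^1 aⁿ/n! + a^2/(2!(1-ρ)) ]⁻¹
Σ = a^0/0! + a^1/1! = 1.0000 + 1.6667 = 2.6667
a^2/(2!(1-ρ)) = 2.77778/(2 × 0.166667) = 8.3333
P₀ = 1/(2.6667 + 8.3333) = 0.09091
Lq = P₀·a^2·ρ / (2!(1-ρ)²) = 0.090909 × 2.7778 × 0.83333 / (2 × 0.027778) = 3.7879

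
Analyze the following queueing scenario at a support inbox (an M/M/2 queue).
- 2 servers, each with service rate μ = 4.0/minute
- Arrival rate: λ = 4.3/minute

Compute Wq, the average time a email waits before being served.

Traffic intensity: ρ = λ/(cμ) = 4.3/(2×4.0) = 0.5375
Since ρ = 0.5375 < 1, system is stable.
Offered load a = λ/μ = cρ = 4.3/4.0 = 1.0750
P₀ = [ Σₙ₌₀^1 aⁿ/n! + a^2/(2!(1-ρ)) ]⁻¹
Σ = a^0/0! + a^1/1! = 1.0000 + 1.0750 = 2.0750
a^2/(2!(1-ρ)) = 1.1556/(2 × 0.4625) = 1.2493
P₀ = 1/(2.0750 + 1.2493) = 0.3008
Lq = P₀·a^2·ρ / (2!(1-ρ)²) = 0.300813 × 1.15562 × 0.537500 / (2 × 0.213906) = 0.4368
Wq = Lq/λ = 0.4368/4.3 = 0.1016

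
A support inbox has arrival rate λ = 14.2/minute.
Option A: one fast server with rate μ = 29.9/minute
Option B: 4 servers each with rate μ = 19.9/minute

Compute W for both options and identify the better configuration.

Option A: single server μ = 29.9 (M/M/1)
  ρ_A = 14.2/29.9 = 0.4749
  W_A = 1/(μ-λ) = 1/(29.9-14.2) = 1/15.70 = 0.06369

Option B: 4 servers μ = 19.9 (M/M/4)
  ρ_B = λ/(cμ) = 14.2/(4×19.9) = 0.1784
  Offered load a = λ/μ = cρ = 14.2/19.9 = 0.7136
  P₀ = [ Σₙ₌₀^3 aⁿ/n! + a^4/(4!(1-ρ)) ]⁻¹
  Σ = a^0/0! + a^1/1! + a^2/2! + a^3/3! = 1.0000 + 0.71357 + 0.25459 + 0.060556 = 2.0287
  a^4/(4!(1-ρ)) = 0.2593/(24 × 0.8216) = 0.01315
  P₀ = 1/(2.02871 + 0.0131482) = 0.4897
  Lq = P₀·a^4·ρ / (4!(1-ρ)²) = 0.4897 × 0.2593 × 0.1784 / (24 × 0.6750) = 0.001398
  Wq_B = Lq/λ = 0.0013981/14.2 = 0.00009846
  W_B = Wq_B + 1/μ = 0.00009846 + 0.05025 = 0.05035

Since W_B = 0.05035 < W_A = 0.06369, Option B (multiple servers) has the shorter time in system.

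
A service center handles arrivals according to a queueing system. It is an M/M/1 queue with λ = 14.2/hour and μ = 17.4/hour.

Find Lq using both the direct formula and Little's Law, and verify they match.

Method 1 (direct): Lq = λ²/(μ(μ-λ)) = 201.64/(17.4 × 3.20) = 3.6214

Method 2 (Little's Law):
W = 1/(μ-λ) = 1/3.20 = 0.3125
Wq = W - 1/μ = 0.3125 - 0.05747 = 0.25503
Lq = λWq = 14.2 × 0.25503 = 3.6214 ✔ (matches Method 1)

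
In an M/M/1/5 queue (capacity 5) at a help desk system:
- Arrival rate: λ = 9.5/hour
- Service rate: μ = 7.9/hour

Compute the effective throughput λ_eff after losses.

ρ = λ/μ = 9.5/7.9 = 1.20253
P₀ = (1-ρ)/(1-ρ^(K+1)) = (1-1.20253)/(1-1.20253^6) = -0.20253/-2.0240 = 0.1001
P_K = P₀×ρ^K = 0.10007 × 1.20253^5 = 0.10007 × 2.5147 = 0.2516
λ_eff = λ(1-P_K) = 9.5 × (1 - 0.25163) = 9.5 × 0.74837 = 7.1095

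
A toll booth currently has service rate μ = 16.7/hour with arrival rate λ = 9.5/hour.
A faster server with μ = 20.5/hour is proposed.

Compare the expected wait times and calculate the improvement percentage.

System 1: ρ₁ = 9.5/16.7 = 0.5689, W₁ = 1/(16.7-9.5) = 0.1389
System 2: ρ₂ = 9.5/20.5 = 0.4634, W₂ = 1/(20.5-9.5) = 0.09091
Improvement: (W₁-W₂)/W₁ = (0.1389-0.09091)/0.1389 = 34.55%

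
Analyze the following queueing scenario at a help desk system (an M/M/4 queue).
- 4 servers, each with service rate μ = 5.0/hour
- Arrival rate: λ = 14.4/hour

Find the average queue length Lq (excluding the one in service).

Traffic intensity: ρ = λ/(cμ) = 14.4/(4×5.0) = 0.7200
Since ρ = 0.7200 < 1, system is stable.
Offered load a = λ/μ = cρ = 14.4/5.0 = 2.8800
P₀ = [ Σₙ₌₀^3 aⁿ/n! + a^4/(4!(1-ρ)) ]⁻¹
Σ = a^0/0! + a^1/1! + a^2/2! + a^3/3! = 1.0000 + 2.8800 + 4.1472 + 3.9813 = 12.0085
a^4/(4!(1-ρ)) = 68.7971/(24 × 0.2800) = 10.2377
P₀ = 1/(12.0085 + 10.2377) = 0.04495
Lq = P₀·a^4·ρ / (4!(1-ρ)²) = 0.044952 × 68.7971 × 0.72000 / (24 × 0.078400) = 1.1834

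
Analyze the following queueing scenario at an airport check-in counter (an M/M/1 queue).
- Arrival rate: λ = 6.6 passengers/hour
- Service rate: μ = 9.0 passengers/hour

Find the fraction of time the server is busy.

Server utilization: ρ = λ/μ
ρ = 6.6/9.0 = 0.7333
The server is busy 73.33% of the time.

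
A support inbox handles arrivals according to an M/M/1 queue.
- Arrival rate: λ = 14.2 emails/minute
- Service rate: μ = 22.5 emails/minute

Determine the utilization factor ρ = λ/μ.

Server utilization: ρ = λ/μ
ρ = 14.2/22.5 = 0.6311
The server is busy 63.11% of the time.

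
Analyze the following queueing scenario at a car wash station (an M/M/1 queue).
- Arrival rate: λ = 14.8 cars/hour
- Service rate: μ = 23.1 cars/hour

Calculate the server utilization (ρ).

Server utilization: ρ = λ/μ
ρ = 14.8/23.1 = 0.6407
The server is busy 64.07% of the time.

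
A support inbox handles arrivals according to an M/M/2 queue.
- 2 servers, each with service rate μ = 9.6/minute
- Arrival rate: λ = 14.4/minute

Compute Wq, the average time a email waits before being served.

Traffic intensity: ρ = λ/(cμ) = 14.4/(2×9.6) = 0.7500
Since ρ = 0.7500 < 1, system is stable.
Offered load a = λ/μ = cρ = 14.4/9.6 = 1.5000
P₀ = [ Σₙ₌₀^1 aⁿ/n! + a^2/(2!(1-ρ)) ]⁻¹
Σ = a^0/0! + a^1/1! = 1.0000 + 1.5000 = 2.5000
a^2/(2!(1-ρ)) = 2.2500/(2 × 0.2500) = 4.5000
P₀ = 1/(2.5000 + 4.5000) = 0.1429
Lq = P₀·a^2·ρ / (2!(1-ρ)²) = 0.14286 × 2.2500 × 0.75000 / (2 × 0.062500) = 1.9286
Wq = Lq/λ = 1.9286/14.4 = 0.1339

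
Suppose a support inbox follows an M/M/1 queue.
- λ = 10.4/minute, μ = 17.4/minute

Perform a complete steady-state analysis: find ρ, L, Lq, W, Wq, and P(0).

Step 1: ρ = λ/μ = 10.4/17.4 = 0.5977
Step 2: L = λ/(μ-λ) = 10.4/7.00 = 1.4857
Step 3: Lq = λ²/(μ(μ-λ)) = 108.16/(17.4×7.00) = 0.8880
Step 4: W = 1/(μ-λ) = 1/7.00 = 0.14286
Step 5: Wq = λ/(μ(μ-λ)) = 10.4/(17.4×7.00) = 0.08539
Step 6: P(0) = 1-ρ = 0.4023
Verify: L = λW = 10.4×0.14286 = 1.4857 ✔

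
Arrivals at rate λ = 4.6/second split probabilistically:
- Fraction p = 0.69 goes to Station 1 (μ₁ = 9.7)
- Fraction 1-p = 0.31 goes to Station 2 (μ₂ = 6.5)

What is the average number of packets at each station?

Effective rates: λ₁ = 4.6×0.69 = 3.174, λ₂ = 4.6×0.31 = 1.426
Station 1: ρ₁ = 3.174/9.7 = 0.32722, L₁ = ρ₁/(1-ρ₁) = 0.32722/(1-0.32722) = 0.4864
Station 2: ρ₂ = 1.426/6.5 = 0.21938, L₂ = ρ₂/(1-ρ₂) = 0.21938/(1-0.21938) = 0.2810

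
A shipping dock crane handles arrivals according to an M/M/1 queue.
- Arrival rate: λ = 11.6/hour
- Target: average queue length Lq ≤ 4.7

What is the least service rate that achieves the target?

For M/M/1: Lq = λ²/(μ(μ-λ))
Need Lq ≤ 4.7, i.e. μ(μ-λ) ≥ λ²/4.7
μ² - 11.6μ - 134.56/4.7 ≥ 0  →  μ² - 11.6μ - 28.629787 ≥ 0
Quadratic formula (positive root): μ = [λ + √(λ² + 4×28.629787)]/2
Discriminant: 134.56 + 4×28.629787 = 249.0791, √249.0791 = 15.7822
μ ≥ (11.6 + 15.7822)/2 = 13.6911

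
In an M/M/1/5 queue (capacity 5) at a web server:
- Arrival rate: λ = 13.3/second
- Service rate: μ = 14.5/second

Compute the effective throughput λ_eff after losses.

ρ = λ/μ = 13.3/14.5 = 0.91724
P₀ = (1-ρ)/(1-ρ^(K+1)) = (1-0.91724)/(1-0.91724^6) = 0.08276/0.4045 = 0.2046
P_K = P₀×ρ^K = 0.2046 × 0.91724^5 = 0.2046 × 0.6493 = 0.1328
λ_eff = λ(1-P_K) = 13.3 × (1 - 0.13284) = 13.3 × 0.86716 = 11.5332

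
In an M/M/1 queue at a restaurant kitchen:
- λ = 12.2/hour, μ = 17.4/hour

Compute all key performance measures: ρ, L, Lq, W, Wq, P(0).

Step 1: ρ = λ/μ = 12.2/17.4 = 0.7011
Step 2: L = λ/(μ-λ) = 12.2/5.20 = 2.3462
Step 3: Lq = λ²/(μ(μ-λ)) = 148.84/(17.4×5.20) = 1.6450
Step 4: W = 1/(μ-λ) = 1/5.20 = 0.19231
Step 5: Wq = λ/(μ(μ-λ)) = 12.2/(17.4×5.20) = 0.1348
Step 6: P(0) = 1-ρ = 0.2989
Verify: L = λW = 12.2×0.19231 = 2.3462 ✔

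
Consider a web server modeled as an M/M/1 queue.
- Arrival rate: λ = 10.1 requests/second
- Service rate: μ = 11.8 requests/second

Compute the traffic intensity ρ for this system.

Server utilization: ρ = λ/μ
ρ = 10.1/11.8 = 0.8559
The server is busy 85.59% of the time.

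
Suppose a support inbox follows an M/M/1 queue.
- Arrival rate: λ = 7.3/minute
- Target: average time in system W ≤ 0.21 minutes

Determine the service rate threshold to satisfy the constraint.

For M/M/1: W = 1/(μ-λ)
Need W ≤ 0.21, so 1/(μ-λ) ≤ 0.21
μ - λ ≥ 1/0.21 = 4.7619
μ ≥ 7.3 + 4.7619 = 12.0619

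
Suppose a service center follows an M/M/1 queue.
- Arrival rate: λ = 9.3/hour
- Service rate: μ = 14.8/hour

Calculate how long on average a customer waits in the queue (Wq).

First, compute utilization: ρ = λ/μ = 9.3/14.8 = 0.6284
For M/M/1: Wq = λ/(μ(μ-λ))
Wq = 9.3/(14.8 × (14.8-9.3))
Wq = 9.3/(14.8 × 5.50)
Wq = 0.1143 hours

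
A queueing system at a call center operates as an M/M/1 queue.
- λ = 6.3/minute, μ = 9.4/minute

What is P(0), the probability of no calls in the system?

ρ = λ/μ = 6.3/9.4 = 0.6702
P(0) = 1 - ρ = 1 - 0.6702 = 0.3298
The server is idle 32.98% of the time.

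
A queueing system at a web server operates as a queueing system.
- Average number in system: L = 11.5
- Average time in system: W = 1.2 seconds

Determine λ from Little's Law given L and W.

Little's Law: L = λW, so λ = L/W
λ = 11.5/1.2 = 9.5833 requests/second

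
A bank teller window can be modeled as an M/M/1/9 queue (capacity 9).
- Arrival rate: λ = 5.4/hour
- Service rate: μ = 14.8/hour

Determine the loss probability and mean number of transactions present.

ρ = λ/μ = 5.4/14.8 = 0.36486486
P₀ = (1-ρ)/(1-ρ^(K+1)) = (1-0.36486486)/(1-0.36486486^10) = 0.63514/0.99996 = 0.6352
P_K = P₀×ρ^K = 0.6352 × 0.36486486^9 = 0.6352 × 0.0001146 = 0.00007279
Blocking probability P_9 = 0.00007279 (0.007279%)
L = ρ[1 - (K+1)ρ^K + Kρ^(K+1)] / [(1-ρ)(1-ρ^(K+1))]
L = 0.36486486 × (1 - 10×0.0001146 + 9×0.00004181) / ((1 - 0.36486486) × (1 - 0.00004181)) = 0.5740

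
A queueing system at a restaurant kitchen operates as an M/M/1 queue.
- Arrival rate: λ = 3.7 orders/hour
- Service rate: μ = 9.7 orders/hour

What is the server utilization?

Server utilization: ρ = λ/μ
ρ = 3.7/9.7 = 0.3814
The server is busy 38.14% of the time.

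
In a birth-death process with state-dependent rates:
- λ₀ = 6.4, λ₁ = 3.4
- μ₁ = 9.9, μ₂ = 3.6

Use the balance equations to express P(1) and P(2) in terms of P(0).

Balance equations:
State 0: λ₀P₀ = μ₁P₁ → P₁ = (λ₀/μ₁)P₀ = (6.4/9.9)P₀ = 0.6465P₀
State 1: P₂ = (λ₀λ₁)/(μ₁μ₂)P₀ = (6.4×3.4)/(9.9×3.6)P₀ = 0.6105P₀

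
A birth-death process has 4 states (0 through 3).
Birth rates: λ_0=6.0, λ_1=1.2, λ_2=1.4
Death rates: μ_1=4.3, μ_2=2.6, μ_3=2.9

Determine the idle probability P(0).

Ratios P(n)/P(0) = (λ₀···λₙ₋₁)/(μ₁···μₙ):
P(1)/P(0) = (6.0)/(4.3) = 1.39535
P(2)/P(0) = (6.0×1.2)/(4.3×2.6) = 0.644007
P(3)/P(0) = (6.0×1.2×1.4)/(4.3×2.6×2.9) = 0.310900

Normalization: ∑ P(n) = 1
P(0) × (1.00000 + 1.39535 + 0.644007 + 0.310900) = 1
P(0) × 3.3503 = 1
P(0) = 1/3.3503 = 0.2985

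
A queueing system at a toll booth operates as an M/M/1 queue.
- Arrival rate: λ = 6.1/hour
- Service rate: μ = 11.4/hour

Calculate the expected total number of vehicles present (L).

ρ = λ/μ = 6.1/11.4 = 0.5351
For M/M/1: L = λ/(μ-λ)
L = 6.1/(11.4-6.1) = 6.1/5.30
L = 1.1509 vehicles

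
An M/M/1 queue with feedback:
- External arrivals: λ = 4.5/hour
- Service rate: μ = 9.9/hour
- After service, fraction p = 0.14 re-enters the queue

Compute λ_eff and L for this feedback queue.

Effective arrival rate: λ_eff = λ/(1-p) = 4.5/(1-0.14) = 4.5/0.86 = 5.23256
ρ = λ_eff/μ = 5.23256/9.9 = 0.52854
L = ρ/(1-ρ) = 0.52854/(1-0.52854) = 1.1211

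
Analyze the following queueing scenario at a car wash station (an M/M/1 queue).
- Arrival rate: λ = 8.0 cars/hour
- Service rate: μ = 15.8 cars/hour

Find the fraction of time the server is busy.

Server utilization: ρ = λ/μ
ρ = 8.0/15.8 = 0.5063
The server is busy 50.63% of the time.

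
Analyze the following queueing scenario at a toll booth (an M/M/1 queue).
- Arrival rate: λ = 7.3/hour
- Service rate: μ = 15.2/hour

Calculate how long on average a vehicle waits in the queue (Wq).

First, compute utilization: ρ = λ/μ = 7.3/15.2 = 0.4803
For M/M/1: Wq = λ/(μ(μ-λ))
Wq = 7.3/(15.2 × (15.2-7.3))
Wq = 7.3/(15.2 × 7.90)
Wq = 0.06079 hours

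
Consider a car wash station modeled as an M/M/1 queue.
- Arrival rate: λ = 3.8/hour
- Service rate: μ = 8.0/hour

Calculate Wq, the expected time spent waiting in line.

First, compute utilization: ρ = λ/μ = 3.8/8.0 = 0.4750
For M/M/1: Wq = λ/(μ(μ-λ))
Wq = 3.8/(8.0 × (8.0-3.8))
Wq = 3.8/(8.0 × 4.20)
Wq = 0.1131 hours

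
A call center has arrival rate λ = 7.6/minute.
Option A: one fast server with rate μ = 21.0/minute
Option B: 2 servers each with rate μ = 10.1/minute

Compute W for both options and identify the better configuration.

Option A: single server μ = 21.0 (M/M/1)
  ρ_A = 7.6/21.0 = 0.3619
  W_A = 1/(μ-λ) = 1/(21.0-7.6) = 1/13.40 = 0.07463

Option B: 2 servers μ = 10.1 (M/M/2)
  ρ_B = λ/(cμ) = 7.6/(2×10.1) = 0.3762
  Offered load a = λ/μ = cρ = 7.6/10.1 = 0.7525
  P₀ = [ Σₙ₌₀^1 aⁿ/n! + a^2/(2!(1-ρ)) ]⁻¹
  Σ = a^0/0! + a^1/1! = 1.0000 + 0.7525 = 1.7525
  a^2/(2!(1-ρ)) = 0.56622/(2 × 0.62376) = 0.4539
  P₀ = 1/(1.7525 + 0.4539) = 0.4532
  Lq = P₀·a^2·ρ / (2!(1-ρ)²) = 0.45324 × 0.56622 × 0.37624 / (2 × 0.38908) = 0.1241
  Wq_B = Lq/λ = 0.1241/7.6 = 0.01633
  W_B = Wq_B + 1/μ = 0.01633 + 0.09901 = 0.1153

Since W_A = 0.07463 < W_B = 0.1153, Option A (single fast server) has the shorter time in system.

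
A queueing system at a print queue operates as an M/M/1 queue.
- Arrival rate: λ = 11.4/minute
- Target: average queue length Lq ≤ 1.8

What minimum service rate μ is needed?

For M/M/1: Lq = λ²/(μ(μ-λ))
Need Lq ≤ 1.8, i.e. μ(μ-λ) ≥ λ²/1.8
μ² - 11.4μ - 129.96/1.8 ≥ 0  →  μ² - 11.4μ - 72.2000 ≥ 0
Quadratic formula (positive root): μ = [λ + √(λ² + 4×72.2000)]/2
Discriminant: 129.96 + 4×72.2000 = 418.7600, √418.7600 = 20.4636
μ ≥ (11.4 + 20.4636)/2 = 15.9318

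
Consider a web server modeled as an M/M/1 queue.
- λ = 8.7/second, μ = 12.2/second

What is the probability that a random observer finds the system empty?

ρ = λ/μ = 8.7/12.2 = 0.7131
P(0) = 1 - ρ = 1 - 0.7131 = 0.2869
The server is idle 28.69% of the time.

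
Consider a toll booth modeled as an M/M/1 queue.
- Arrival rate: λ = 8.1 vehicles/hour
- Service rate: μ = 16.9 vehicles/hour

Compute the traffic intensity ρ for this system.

Server utilization: ρ = λ/μ
ρ = 8.1/16.9 = 0.4793
The server is busy 47.93% of the time.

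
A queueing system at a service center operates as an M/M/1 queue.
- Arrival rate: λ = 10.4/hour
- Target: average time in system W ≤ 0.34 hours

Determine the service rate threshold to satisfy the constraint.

For M/M/1: W = 1/(μ-λ)
Need W ≤ 0.34, so 1/(μ-λ) ≤ 0.34
μ - λ ≥ 1/0.34 = 2.9412
μ ≥ 10.4 + 2.9412 = 13.3412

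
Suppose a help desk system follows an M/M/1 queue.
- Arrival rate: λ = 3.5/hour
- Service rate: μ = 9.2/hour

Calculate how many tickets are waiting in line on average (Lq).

ρ = λ/μ = 3.5/9.2 = 0.3804
For M/M/1: Lq = λ²/(μ(μ-λ))
Lq = 12.25/(9.2 × 5.70)
Lq = 0.2336 tickets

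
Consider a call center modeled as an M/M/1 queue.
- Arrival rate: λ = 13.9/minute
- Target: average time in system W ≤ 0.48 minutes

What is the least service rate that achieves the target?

For M/M/1: W = 1/(μ-λ)
Need W ≤ 0.48, so 1/(μ-λ) ≤ 0.48
μ - λ ≥ 1/0.48 = 2.0833
μ ≥ 13.9 + 2.0833 = 15.9833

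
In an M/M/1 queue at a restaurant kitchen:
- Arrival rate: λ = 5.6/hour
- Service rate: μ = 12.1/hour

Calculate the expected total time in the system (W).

First, compute utilization: ρ = λ/μ = 5.6/12.1 = 0.4628
For M/M/1: W = 1/(μ-λ)
W = 1/(12.1-5.6) = 1/6.50
W = 0.1538 hours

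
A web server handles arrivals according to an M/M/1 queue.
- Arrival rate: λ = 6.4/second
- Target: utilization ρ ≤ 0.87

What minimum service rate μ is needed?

ρ = λ/μ, so μ = λ/ρ
μ ≥ 6.4/0.87 = 7.3563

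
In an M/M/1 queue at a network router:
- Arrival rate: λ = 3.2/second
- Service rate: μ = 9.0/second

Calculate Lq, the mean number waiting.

ρ = λ/μ = 3.2/9.0 = 0.3556
For M/M/1: Lq = λ²/(μ(μ-λ))
Lq = 10.24/(9.0 × 5.80)
Lq = 0.1962 packets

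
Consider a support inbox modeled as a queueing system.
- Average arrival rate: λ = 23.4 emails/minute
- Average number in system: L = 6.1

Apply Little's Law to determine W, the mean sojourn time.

Little's Law: L = λW, so W = L/λ
W = 6.1/23.4 = 0.2607 minutes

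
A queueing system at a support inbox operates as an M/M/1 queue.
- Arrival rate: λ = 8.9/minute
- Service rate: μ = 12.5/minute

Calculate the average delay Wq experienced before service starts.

First, compute utilization: ρ = λ/μ = 8.9/12.5 = 0.7120
For M/M/1: Wq = λ/(μ(μ-λ))
Wq = 8.9/(12.5 × (12.5-8.9))
Wq = 8.9/(12.5 × 3.60)
Wq = 0.1978 minutes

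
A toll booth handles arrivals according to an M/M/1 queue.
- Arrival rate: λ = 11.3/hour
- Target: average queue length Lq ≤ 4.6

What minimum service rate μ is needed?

For M/M/1: Lq = λ²/(μ(μ-λ))
Need Lq ≤ 4.6, i.e. μ(μ-λ) ≥ λ²/4.6
μ² - 11.3μ - 127.69/4.6 ≥ 0  →  μ² - 11.3μ - 27.7587 ≥ 0
Quadratic formula (positive root): μ = [λ + √(λ² + 4×27.7587)]/2
Discriminant: 127.69 + 4×27.7587 = 238.7248, √238.7248 = 15.4507
μ ≥ (11.3 + 15.4507)/2 = 13.3754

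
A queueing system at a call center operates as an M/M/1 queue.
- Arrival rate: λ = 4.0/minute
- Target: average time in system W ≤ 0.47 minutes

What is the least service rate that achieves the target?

For M/M/1: W = 1/(μ-λ)
Need W ≤ 0.47, so 1/(μ-λ) ≤ 0.47
μ - λ ≥ 1/0.47 = 2.1277
μ ≥ 4.0 + 2.1277 = 6.1277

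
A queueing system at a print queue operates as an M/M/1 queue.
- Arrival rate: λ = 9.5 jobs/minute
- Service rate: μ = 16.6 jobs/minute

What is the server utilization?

Server utilization: ρ = λ/μ
ρ = 9.5/16.6 = 0.5723
The server is busy 57.23% of the time.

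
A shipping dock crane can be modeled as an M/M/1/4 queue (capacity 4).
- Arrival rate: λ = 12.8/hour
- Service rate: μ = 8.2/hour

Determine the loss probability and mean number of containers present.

ρ = λ/μ = 12.8/8.2 = 1.56098
P₀ = (1-ρ)/(1-ρ^(K+1)) = (1-1.56098)/(1-1.56098^5) = -0.5610/-8.2680 = 0.06785
P_K = P₀×ρ^K = 0.06785 × 1.56098^4 = 0.06785 × 5.9373 = 0.4028
Blocking probability P_4 = 0.4028 (40.28%)
L = ρ[1 - (K+1)ρ^K + Kρ^(K+1)] / [(1-ρ)(1-ρ^(K+1))]
L = 1.56098 × (1 - 5×5.9373 + 4×9.2680) / ((1 - 1.56098) × (1 - 9.2680)) = 2.8221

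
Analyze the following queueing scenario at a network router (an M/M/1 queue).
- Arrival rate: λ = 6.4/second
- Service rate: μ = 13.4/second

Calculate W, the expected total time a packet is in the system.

First, compute utilization: ρ = λ/μ = 6.4/13.4 = 0.4776
For M/M/1: W = 1/(μ-λ)
W = 1/(13.4-6.4) = 1/7.00
W = 0.1429 seconds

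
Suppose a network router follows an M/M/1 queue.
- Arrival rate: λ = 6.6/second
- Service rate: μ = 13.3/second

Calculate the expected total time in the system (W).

First, compute utilization: ρ = λ/μ = 6.6/13.3 = 0.4962
For M/M/1: W = 1/(μ-λ)
W = 1/(13.3-6.6) = 1/6.70
W = 0.1493 seconds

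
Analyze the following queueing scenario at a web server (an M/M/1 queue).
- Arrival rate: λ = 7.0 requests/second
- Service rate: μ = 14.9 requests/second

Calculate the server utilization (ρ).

Server utilization: ρ = λ/μ
ρ = 7.0/14.9 = 0.4698
The server is busy 46.98% of the time.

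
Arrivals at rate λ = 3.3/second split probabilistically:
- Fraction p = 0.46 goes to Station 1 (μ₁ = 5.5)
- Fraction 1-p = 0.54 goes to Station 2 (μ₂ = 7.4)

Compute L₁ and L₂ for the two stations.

Effective rates: λ₁ = 3.3×0.46 = 1.518, λ₂ = 3.3×0.54 = 1.782
Station 1: ρ₁ = 1.518/5.5 = 0.2760, L₁ = ρ₁/(1-ρ₁) = 0.2760/(1-0.2760) = 0.3812
Station 2: ρ₂ = 1.782/7.4 = 0.2408, L₂ = ρ₂/(1-ρ₂) = 0.2408/(1-0.2408) = 0.3172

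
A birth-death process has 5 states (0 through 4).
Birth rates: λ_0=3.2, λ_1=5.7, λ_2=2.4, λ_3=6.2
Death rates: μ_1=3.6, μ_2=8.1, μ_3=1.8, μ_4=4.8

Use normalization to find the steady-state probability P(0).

Ratios P(n)/P(0) = (λ₀···λₙ₋₁)/(μ₁···μₙ):
P(1)/P(0) = (3.2)/(3.6) = 0.8889
P(2)/P(0) = (3.2×5.7)/(3.6×8.1) = 0.6255
P(3)/P(0) = (3.2×5.7×2.4)/(3.6×8.1×1.8) = 0.8340
P(4)/P(0) = (3.2×5.7×2.4×6.2)/(3.6×8.1×1.8×4.8) = 1.0773

Normalization: ∑ P(n) = 1
P(0) × (1.0000 + 0.8889 + 0.6255 + 0.8340 + 1.0773) = 1
P(0) × 4.4257 = 1
P(0) = 1/4.4257 = 0.2260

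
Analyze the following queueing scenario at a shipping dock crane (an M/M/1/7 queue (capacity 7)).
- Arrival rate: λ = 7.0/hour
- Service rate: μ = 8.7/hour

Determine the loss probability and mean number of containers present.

ρ = λ/μ = 7.0/8.7 = 0.804598
P₀ = (1-ρ)/(1-ρ^(K+1)) = (1-0.804598)/(1-0.804598^8) = 0.1954/0.8244 = 0.2370
P_K = P₀×ρ^K = 0.2370 × 0.804598^7 = 0.2370 × 0.2183 = 0.05174
Blocking probability P_7 = 0.05174 (5.17%)
L = ρ[1 - (K+1)ρ^K + Kρ^(K+1)] / [(1-ρ)(1-ρ^(K+1))]
L = 0.804598 × (1 - 8×0.218299 + 7×0.175643) / ((1 - 0.804598) × (1 - 0.175643)) = 2.4131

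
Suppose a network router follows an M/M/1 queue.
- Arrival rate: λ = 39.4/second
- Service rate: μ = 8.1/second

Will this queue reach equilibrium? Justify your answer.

Stability requires ρ = λ/(cμ) < 1
ρ = 39.4/(1 × 8.1) = 39.4/8.10 = 4.8642
Since 4.8642 ≥ 1, the system is UNSTABLE.
Queue grows without bound. Need μ > λ = 39.4.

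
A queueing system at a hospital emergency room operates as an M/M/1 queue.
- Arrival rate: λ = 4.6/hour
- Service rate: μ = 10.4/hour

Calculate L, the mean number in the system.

ρ = λ/μ = 4.6/10.4 = 0.4423
For M/M/1: L = λ/(μ-λ)
L = 4.6/(10.4-4.6) = 4.6/5.80
L = 0.7931 patients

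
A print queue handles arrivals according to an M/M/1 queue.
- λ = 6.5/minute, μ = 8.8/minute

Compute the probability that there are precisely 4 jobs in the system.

ρ = λ/μ = 6.5/8.8 = 0.73864
P(n) = (1-ρ)ρⁿ
P(4) = (1-0.73864) × 0.73864^4
P(4) = 0.26136 × 0.29767
P(4) = 0.07780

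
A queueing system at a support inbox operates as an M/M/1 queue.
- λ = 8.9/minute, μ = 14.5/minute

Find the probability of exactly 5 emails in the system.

ρ = λ/μ = 8.9/14.5 = 0.6138
P(n) = (1-ρ)ρⁿ
P(5) = (1-0.6138) × 0.6138^5
P(5) = 0.3862 × 0.08712
P(5) = 0.03365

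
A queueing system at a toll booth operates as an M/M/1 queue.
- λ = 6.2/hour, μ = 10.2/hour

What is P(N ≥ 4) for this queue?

ρ = λ/μ = 6.2/10.2 = 0.6078
P(N ≥ n) = ρⁿ
P(N ≥ 4) = 0.6078^4
P(N ≥ 4) = 0.1365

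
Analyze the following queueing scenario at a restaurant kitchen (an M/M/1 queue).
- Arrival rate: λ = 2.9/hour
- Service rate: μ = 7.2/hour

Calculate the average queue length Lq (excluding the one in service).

ρ = λ/μ = 2.9/7.2 = 0.4028
For M/M/1: Lq = λ²/(μ(μ-λ))
Lq = 8.41/(7.2 × 4.30)
Lq = 0.2716 orders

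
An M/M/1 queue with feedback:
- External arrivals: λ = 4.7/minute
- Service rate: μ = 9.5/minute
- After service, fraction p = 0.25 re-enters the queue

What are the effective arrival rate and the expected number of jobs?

Effective arrival rate: λ_eff = λ/(1-p) = 4.7/(1-0.25) = 4.7/0.75 = 6.26667
ρ = λ_eff/μ = 6.26667/9.5 = 0.659649
L = ρ/(1-ρ) = 0.659649/(1-0.659649) = 1.9381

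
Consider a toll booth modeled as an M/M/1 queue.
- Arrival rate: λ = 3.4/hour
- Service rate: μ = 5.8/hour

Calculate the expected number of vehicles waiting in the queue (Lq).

ρ = λ/μ = 3.4/5.8 = 0.5862
For M/M/1: Lq = λ²/(μ(μ-λ))
Lq = 11.56/(5.8 × 2.40)
Lq = 0.8305 vehicles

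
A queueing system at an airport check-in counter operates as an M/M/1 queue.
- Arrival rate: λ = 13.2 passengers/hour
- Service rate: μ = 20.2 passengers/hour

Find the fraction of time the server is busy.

Server utilization: ρ = λ/μ
ρ = 13.2/20.2 = 0.6535
The server is busy 65.35% of the time.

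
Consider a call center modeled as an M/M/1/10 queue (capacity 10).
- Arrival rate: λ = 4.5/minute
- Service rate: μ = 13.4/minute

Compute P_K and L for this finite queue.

ρ = λ/μ = 4.5/13.4 = 0.335821
P₀ = (1-ρ)/(1-ρ^(K+1)) = (1-0.335821)/(1-0.335821^11) = 0.6642/1.0000 = 0.6642
P_K = P₀×ρ^K = 0.6642 × 0.335821^10 = 0.6642 × 0.00001824 = 0.00001212
Blocking probability P_10 = 0.00001212 (0.001212%)
L = ρ[1 - (K+1)ρ^K + Kρ^(K+1)] / [(1-ρ)(1-ρ^(K+1))]
L = 0.335821 × (1 - 11×0.00001824 + 10×0.000006126) / ((1 - 0.335821) × (1 - 0.000006126)) = 0.5056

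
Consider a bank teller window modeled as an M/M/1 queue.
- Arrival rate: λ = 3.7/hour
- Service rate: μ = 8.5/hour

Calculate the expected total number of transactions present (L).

ρ = λ/μ = 3.7/8.5 = 0.4353
For M/M/1: L = λ/(μ-λ)
L = 3.7/(8.5-3.7) = 3.7/4.80
L = 0.7708 transactions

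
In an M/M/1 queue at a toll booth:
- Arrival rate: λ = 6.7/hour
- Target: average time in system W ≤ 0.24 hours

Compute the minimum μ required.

For M/M/1: W = 1/(μ-λ)
Need W ≤ 0.24, so 1/(μ-λ) ≤ 0.24
μ - λ ≥ 1/0.24 = 4.1667
μ ≥ 6.7 + 4.1667 = 10.8667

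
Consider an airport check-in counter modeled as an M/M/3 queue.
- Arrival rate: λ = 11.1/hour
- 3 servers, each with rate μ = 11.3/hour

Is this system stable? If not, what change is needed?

Stability requires ρ = λ/(cμ) < 1
ρ = 11.1/(3 × 11.3) = 11.1/33.90 = 0.3274
Since 0.3274 < 1, the system is STABLE.
The servers are busy 32.74% of the time.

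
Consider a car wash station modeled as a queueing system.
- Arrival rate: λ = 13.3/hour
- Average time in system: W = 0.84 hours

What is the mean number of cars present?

Little's Law: L = λW
L = 13.3 × 0.84 = 11.1720 cars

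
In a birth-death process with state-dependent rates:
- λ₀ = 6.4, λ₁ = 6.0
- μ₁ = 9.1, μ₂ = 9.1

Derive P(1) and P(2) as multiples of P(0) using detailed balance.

Balance equations:
State 0: λ₀P₀ = μ₁P₁ → P₁ = (λ₀/μ₁)P₀ = (6.4/9.1)P₀ = 0.7033P₀
State 1: P₂ = (λ₀λ₁)/(μ₁μ₂)P₀ = (6.4×6.0)/(9.1×9.1)P₀ = 0.4637P₀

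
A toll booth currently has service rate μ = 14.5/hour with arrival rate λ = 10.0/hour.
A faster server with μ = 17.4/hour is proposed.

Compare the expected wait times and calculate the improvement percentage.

System 1: ρ₁ = 10.0/14.5 = 0.6897, W₁ = 1/(14.5-10.0) = 0.22222
System 2: ρ₂ = 10.0/17.4 = 0.5747, W₂ = 1/(17.4-10.0) = 0.13514
Improvement: (W₁-W₂)/W₁ = (0.22222-0.13514)/0.22222 = 39.19%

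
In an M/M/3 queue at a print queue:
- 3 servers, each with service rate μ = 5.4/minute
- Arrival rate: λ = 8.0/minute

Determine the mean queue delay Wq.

Traffic intensity: ρ = λ/(cμ) = 8.0/(3×5.4) = 0.4938
Since ρ = 0.4938 < 1, system is stable.
Offered load a = λ/μ = cρ = 8.0/5.4 = 1.4815
P₀ = [ Σₙ₌₀^2 aⁿ/n! + a^3/(3!(1-ρ)) ]⁻¹
Σ = a^0/0! + a^1/1! + a^2/2! = 1.0000 + 1.4815 + 1.0974 = 3.5789
a^3/(3!(1-ρ)) = 3.2515/(6 × 0.5062) = 1.0706
P₀ = 1/(3.5789 + 1.0706) = 0.2151
Lq = P₀·a^3·ρ / (3!(1-ρ)²) = 0.2151 × 3.2515 × 0.4938 / (6 × 0.2562) = 0.2247
Wq = Lq/λ = 0.22465/8.0 = 0.02808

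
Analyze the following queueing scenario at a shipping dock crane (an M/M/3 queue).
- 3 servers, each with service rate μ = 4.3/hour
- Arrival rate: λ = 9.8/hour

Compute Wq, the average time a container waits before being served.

Traffic intensity: ρ = λ/(cμ) = 9.8/(3×4.3) = 0.7597
Since ρ = 0.7597 < 1, system is stable.
Offered load a = λ/μ = cρ = 9.8/4.3 = 2.2791
P₀ = [ Σₙ₌₀^2 aⁿ/n! + a^3/(3!(1-ρ)) ]⁻¹
Σ = a^0/0! + a^1/1! + a^2/2! = 1.00000 + 2.27907 + 2.59708 = 5.8761
a^3/(3!(1-ρ)) = 11.83785/(6 × 0.2403101) = 8.2101
P₀ = 1/(5.8761 + 8.2101) = 0.07099
Lq = P₀·a^3·ρ / (3!(1-ρ)²) = 0.07099 × 11.8379 × 0.7597 / (6 × 0.05775) = 1.8425
Wq = Lq/λ = 1.8425/9.8 = 0.1880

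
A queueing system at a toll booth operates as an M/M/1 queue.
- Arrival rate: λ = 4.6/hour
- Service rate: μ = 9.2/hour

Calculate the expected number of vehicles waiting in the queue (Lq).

ρ = λ/μ = 4.6/9.2 = 0.5000
For M/M/1: Lq = λ²/(μ(μ-λ))
Lq = 21.16/(9.2 × 4.60)
Lq = 0.5000 vehicles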